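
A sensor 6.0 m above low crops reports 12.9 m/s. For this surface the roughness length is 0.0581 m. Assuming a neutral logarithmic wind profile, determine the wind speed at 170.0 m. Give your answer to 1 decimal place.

Log law: V(z) ∝ ln(z/z₀), so V₂/V₁ = ln(z₂/z₀) / ln(z₁/z₀).
ln(170.0/0.0581) = 7.9814, ln(6.0/0.0581) = 4.6373
V₂ = 12.9 × 7.9814/4.6373 = 12.9 × 1.7211 = 22.2023 m/s

22.2 m/s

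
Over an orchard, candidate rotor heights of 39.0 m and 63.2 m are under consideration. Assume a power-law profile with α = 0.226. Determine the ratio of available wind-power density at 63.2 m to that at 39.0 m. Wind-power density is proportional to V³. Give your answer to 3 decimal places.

Speed ratio: V_B/V_A = (z_B/z_A)^α = (63.2/39.0)^0.226 = (1.6205)^0.226 = 1.11527
Power-density ratio: P_B/P_A = (V_B/V_A)³ = (1.11527)³ = 1.38722

1.387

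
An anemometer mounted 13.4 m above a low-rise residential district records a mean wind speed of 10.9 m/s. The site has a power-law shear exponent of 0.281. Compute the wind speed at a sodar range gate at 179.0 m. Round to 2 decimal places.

22.58 m/s

Power-law profile: V₂ = V₁ · (z₂/z₁)^α
V₂ = 10.9 × (179.0/13.4)^0.281 = 10.9 × (13.3582)^0.281
    = 10.9 × 2.0717 = 22.5820 m/s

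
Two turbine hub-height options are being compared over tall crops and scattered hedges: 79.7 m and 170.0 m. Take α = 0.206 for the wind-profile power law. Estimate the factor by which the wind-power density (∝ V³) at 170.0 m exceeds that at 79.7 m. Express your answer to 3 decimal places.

Speed ratio: V_B/V_A = (z_B/z_A)^α = (170.0/79.7)^0.206 = (2.1330)^0.206 = 1.16889
Power-density ratio: P_B/P_A = (V_B/V_A)³ = (1.16889)³ = 1.59704

1.597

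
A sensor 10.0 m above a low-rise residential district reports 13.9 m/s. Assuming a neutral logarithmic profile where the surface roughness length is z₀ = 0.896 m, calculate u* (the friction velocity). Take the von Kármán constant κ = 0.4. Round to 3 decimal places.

u* ≈ 2.305 m/s

Log law: V(z) = (u*/κ) · ln(z/z₀) ⇒ u* = κ · V / ln(z/z₀)
u* = 0.4 × 13.9 / ln(10.0/0.896) = 0.4 × 13.9 / 2.4124
   = 5.5600 / 2.4124 = 2.3048 m/s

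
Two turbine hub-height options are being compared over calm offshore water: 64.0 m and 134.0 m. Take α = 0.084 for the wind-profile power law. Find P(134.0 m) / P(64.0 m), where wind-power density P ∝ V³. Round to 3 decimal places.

Speed ratio: V_B/V_A = (z_B/z_A)^α = (134.0/64.0)^0.084 = (2.0938)^0.084 = 1.06404
Power-density ratio: P_B/P_A = (V_B/V_A)³ = (1.06404)³ = 1.20468

1.205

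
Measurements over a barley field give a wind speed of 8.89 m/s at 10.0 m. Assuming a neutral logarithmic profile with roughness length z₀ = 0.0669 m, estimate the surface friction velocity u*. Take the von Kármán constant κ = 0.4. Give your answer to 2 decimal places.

Log law: V(z) = (u*/κ) · ln(z/z₀) ⇒ u* = κ · V / ln(z/z₀)
u* = 0.4 × 8.89 / ln(10.0/0.0669) = 0.4 × 8.89 / 5.0071
   = 3.5560 / 5.0071 = 0.7102 m/s

u* ≈ 0.71 m/s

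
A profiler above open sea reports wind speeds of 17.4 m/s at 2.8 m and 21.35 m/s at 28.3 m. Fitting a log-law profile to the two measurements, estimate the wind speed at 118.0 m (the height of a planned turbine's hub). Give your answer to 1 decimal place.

23.8 m/s

Log law: V ∝ ln(z/z₀). From the pair, with r = V₁/V₂ = 0.81499,
ln z₀ = (ln z₁ − r·ln z₂)/(1 − r) = (1.0296 − 0.81499×3.3429)/0.18501 = -9.1604 → z₀ = 0.0001051 m
V₃ = V₁ · ln(z₃/z₀)/ln(z₁/z₀) = 17.4 × 13.9310/10.1900 = 23.7881 m/s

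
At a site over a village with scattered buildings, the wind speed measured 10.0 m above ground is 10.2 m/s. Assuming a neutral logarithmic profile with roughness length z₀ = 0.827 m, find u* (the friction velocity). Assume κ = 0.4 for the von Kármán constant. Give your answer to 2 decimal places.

Log law: V(z) = (u*/κ) · ln(z/z₀) ⇒ u* = κ · V / ln(z/z₀)
u* = 0.4 × 10.2 / ln(10.0/0.827) = 0.4 × 10.2 / 2.4925
   = 4.0800 / 2.4925 = 1.6369 m/s

u* ≈ 1.64 m/s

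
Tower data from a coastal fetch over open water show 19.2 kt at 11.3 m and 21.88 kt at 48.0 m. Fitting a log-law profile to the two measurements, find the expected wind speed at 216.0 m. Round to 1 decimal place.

Log law: V ∝ ln(z/z₀). From the pair, with r = V₁/V₂ = 0.87751,
ln z₀ = (ln z₁ − r·ln z₂)/(1 − r) = (2.4248 − 0.87751×3.8712)/0.12249 = -7.9375 → z₀ = 0.0003571 m
V₃ = V₁ · ln(z₃/z₀)/ln(z₁/z₀) = 19.2 × 13.3127/10.3623 = 24.6669 kt

24.7 kt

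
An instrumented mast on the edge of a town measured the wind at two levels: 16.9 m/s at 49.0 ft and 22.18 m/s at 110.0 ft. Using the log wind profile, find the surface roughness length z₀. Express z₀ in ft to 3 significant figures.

z₀ ≈ 3.68 ft

Log law: V(z) ∝ ln(z/z₀). With r = V₁/V₂ = 16.9/22.18 = 0.76195,
r · ln(z₂/z₀) = ln(z₁/z₀) ⇒ ln z₀ = (ln z₁ − r·ln z₂)/(1 − r)
ln z₀ = (3.89182 − 0.76195×4.70048) / 0.23805 = 1.3035
z₀ = exp(1.3035) = 3.682 ft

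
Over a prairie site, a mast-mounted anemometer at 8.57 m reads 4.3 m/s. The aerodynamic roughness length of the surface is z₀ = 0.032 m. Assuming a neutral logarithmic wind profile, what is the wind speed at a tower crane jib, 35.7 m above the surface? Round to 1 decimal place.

Log law: V(z) ∝ ln(z/z₀), so V₂/V₁ = ln(z₂/z₀) / ln(z₁/z₀).
ln(35.7/0.032) = 7.0172, ln(8.57/0.032) = 5.5903
V₂ = 4.3 × 7.0172/5.5903 = 4.3 × 1.2552 = 5.3975 m/s

5.4 m/s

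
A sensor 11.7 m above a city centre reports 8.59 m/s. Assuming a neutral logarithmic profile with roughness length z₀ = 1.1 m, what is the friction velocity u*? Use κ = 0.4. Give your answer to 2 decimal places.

u* ≈ 1.45 m/s

Log law: V(z) = (u*/κ) · ln(z/z₀) ⇒ u* = κ · V / ln(z/z₀)
u* = 0.4 × 8.59 / ln(11.7/1.1) = 0.4 × 8.59 / 2.3643
   = 3.4360 / 2.3643 = 1.4533 m/s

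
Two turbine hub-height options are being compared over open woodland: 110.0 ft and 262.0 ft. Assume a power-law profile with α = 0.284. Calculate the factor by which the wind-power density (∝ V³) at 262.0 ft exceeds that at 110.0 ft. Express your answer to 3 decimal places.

Speed ratio: V_B/V_A = (z_B/z_A)^α = (262.0/110.0)^0.284 = (2.3818)^0.284 = 1.27951
Power-density ratio: P_B/P_A = (V_B/V_A)³ = (1.27951)³ = 2.09472

2.095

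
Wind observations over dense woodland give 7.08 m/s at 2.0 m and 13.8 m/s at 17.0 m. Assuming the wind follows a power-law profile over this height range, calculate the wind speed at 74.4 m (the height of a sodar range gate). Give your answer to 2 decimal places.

First find α: α = ln(V₂/V₁)/ln(z₂/z₁) = ln(13.8/7.08)/ln(17.0/2.0) = 0.66739/2.14007 = 0.3119
Extrapolate from 17.0 m to 74.4 m: V₃ = 13.8 × (74.4/17.0)^0.3119 = 13.8 × 1.5847 = 21.8685 m/s

21.87 m/s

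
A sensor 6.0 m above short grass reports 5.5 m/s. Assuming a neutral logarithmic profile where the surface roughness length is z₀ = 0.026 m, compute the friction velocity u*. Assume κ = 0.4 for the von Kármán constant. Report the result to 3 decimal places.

Log law: V(z) = (u*/κ) · ln(z/z₀) ⇒ u* = κ · V / ln(z/z₀)
u* = 0.4 × 5.5 / ln(6.0/0.026) = 0.4 × 5.5 / 5.4414
   = 2.2000 / 5.4414 = 0.4043 m/s

u* ≈ 0.404 m/s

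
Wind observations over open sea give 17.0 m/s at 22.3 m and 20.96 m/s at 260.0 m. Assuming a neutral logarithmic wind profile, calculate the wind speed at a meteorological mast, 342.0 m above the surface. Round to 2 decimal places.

Log law: V ∝ ln(z/z₀). From the pair, with r = V₁/V₂ = 0.81107,
ln z₀ = (ln z₁ − r·ln z₂)/(1 − r) = (3.1046 − 0.81107×5.5607)/0.18893 = -7.4393 → z₀ = 0.0005877 m
V₃ = V₁ · ln(z₃/z₀)/ln(z₁/z₀) = 17.0 × 13.2741/10.5438 = 21.4020 m/s

21.40 m/s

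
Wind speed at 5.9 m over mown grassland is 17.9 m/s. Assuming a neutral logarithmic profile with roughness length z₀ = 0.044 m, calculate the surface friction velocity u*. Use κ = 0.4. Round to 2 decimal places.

Log law: V(z) = (u*/κ) · ln(z/z₀) ⇒ u* = κ · V / ln(z/z₀)
u* = 0.4 × 17.9 / ln(5.9/0.044) = 0.4 × 17.9 / 4.8985
   = 7.1600 / 4.8985 = 1.4617 m/s

u* ≈ 1.46 m/s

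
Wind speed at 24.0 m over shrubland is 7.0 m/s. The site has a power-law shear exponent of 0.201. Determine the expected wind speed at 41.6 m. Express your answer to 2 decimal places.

7.82 m/s

Power-law profile: V₂ = V₁ · (z₂/z₁)^α
V₂ = 7.0 × (41.6/24.0)^0.201 = 7.0 × (1.7333)^0.201
    = 7.0 × 1.1169 = 7.8183 m/s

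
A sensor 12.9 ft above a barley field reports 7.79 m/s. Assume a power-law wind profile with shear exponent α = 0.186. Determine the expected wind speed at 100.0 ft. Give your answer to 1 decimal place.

Power-law profile: V₂ = V₁ · (z₂/z₁)^α
V₂ = 7.79 × (100.0/12.9)^0.186 = 7.79 × (7.7519)^0.186
    = 7.79 × 1.4636 = 11.4017 m/s

11.4 m/s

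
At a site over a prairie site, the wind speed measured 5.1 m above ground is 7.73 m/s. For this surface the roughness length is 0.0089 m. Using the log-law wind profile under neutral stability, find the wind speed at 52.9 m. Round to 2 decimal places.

Log law: V(z) ∝ ln(z/z₀), so V₂/V₁ = ln(z₂/z₀) / ln(z₁/z₀).
ln(52.9/0.0089) = 8.6901, ln(5.1/0.0089) = 6.3509
V₂ = 7.73 × 8.6901/6.3509 = 7.73 × 1.3683 = 10.5771 m/s

10.58 m/s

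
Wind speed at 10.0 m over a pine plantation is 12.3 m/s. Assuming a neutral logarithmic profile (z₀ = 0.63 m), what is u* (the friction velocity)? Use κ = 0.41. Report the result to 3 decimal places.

Log law: V(z) = (u*/κ) · ln(z/z₀) ⇒ u* = κ · V / ln(z/z₀)
u* = 0.41 × 12.3 / ln(10.0/0.63) = 0.41 × 12.3 / 2.7646
   = 5.0430 / 2.7646 = 1.8241 m/s

u* ≈ 1.824 m/s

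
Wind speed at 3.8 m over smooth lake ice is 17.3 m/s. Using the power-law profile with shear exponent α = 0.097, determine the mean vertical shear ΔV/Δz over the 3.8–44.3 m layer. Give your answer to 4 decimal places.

Power law: V₂ = V₁ · (z₂/z₁)^α = 17.3 × (11.6579)^0.097 = 21.9537 m/s
ΔV/Δz = (21.9537 − 17.3)/(44.3 − 3.8) = 4.6537/40.5000 = 0.11491 m/s/m

0.1149 m/s/m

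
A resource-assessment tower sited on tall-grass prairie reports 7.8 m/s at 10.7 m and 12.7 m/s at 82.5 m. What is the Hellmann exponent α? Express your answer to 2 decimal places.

Power law: V₂/V₁ = (z₂/z₁)^α ⇒ α = ln(V₂/V₁) / ln(z₂/z₁)
α = ln(12.7/7.8) / ln(82.5/10.7) = ln(1.6282) / ln(7.7103)
  = 0.48748 / 2.04255 = 0.23866

α ≈ 0.24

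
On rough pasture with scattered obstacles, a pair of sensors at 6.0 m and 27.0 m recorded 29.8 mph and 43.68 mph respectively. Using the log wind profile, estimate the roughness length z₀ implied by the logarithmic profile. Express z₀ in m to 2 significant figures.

z₀ ≈ 0.24 m

Log law: V(z) ∝ ln(z/z₀). With r = V₁/V₂ = 29.8/43.68 = 0.68223,
r · ln(z₂/z₀) = ln(z₁/z₀) ⇒ ln z₀ = (ln z₁ − r·ln z₂)/(1 − r)
ln z₀ = (1.79176 − 0.68223×3.29584) / 0.31777 = -1.4375
z₀ = exp(-1.4375) = 0.2375 m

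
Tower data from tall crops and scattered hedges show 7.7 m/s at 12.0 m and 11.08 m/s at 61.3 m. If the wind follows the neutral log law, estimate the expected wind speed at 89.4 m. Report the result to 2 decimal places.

Log law: V ∝ ln(z/z₀). From the pair, with r = V₁/V₂ = 0.69495,
ln z₀ = (ln z₁ − r·ln z₂)/(1 − r) = (2.4849 − 0.69495×4.1158)/0.30505 = -1.2304 → z₀ = 0.2922 m
V₃ = V₁ · ln(z₃/z₀)/ln(z₁/z₀) = 7.7 × 5.7235/3.7153 = 11.8620 m/s

11.86 m/s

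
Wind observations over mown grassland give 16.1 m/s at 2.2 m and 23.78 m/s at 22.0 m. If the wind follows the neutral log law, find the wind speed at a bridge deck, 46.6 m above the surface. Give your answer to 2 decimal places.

26.28 m/s

Log law: V ∝ ln(z/z₀). From the pair, with r = V₁/V₂ = 0.67704,
ln z₀ = (ln z₁ − r·ln z₂)/(1 − r) = (0.7885 − 0.67704×3.0910)/0.32296 = -4.0386 → z₀ = 0.01762 m
V₃ = V₁ · ln(z₃/z₀)/ln(z₁/z₀) = 16.1 × 7.8802/4.8270 = 26.2834 m/s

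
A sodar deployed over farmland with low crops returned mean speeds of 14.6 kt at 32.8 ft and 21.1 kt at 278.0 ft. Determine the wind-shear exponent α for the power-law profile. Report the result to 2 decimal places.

α ≈ 0.17

Power law: V₂/V₁ = (z₂/z₁)^α ⇒ α = ln(V₂/V₁) / ln(z₂/z₁)
α = ln(21.1/14.6) / ln(278.0/32.8) = ln(1.4452) / ln(8.4756)
  = 0.36825 / 2.13719 = 0.17231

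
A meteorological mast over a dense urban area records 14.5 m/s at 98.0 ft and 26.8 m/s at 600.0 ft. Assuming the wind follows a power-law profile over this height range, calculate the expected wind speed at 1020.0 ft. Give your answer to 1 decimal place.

32.1 m/s

First find α: α = ln(V₂/V₁)/ln(z₂/z₁) = ln(26.8/14.5)/ln(600.0/98.0) = 0.61425/1.81196 = 0.3390
Extrapolate from 600.0 ft to 1020.0 ft: V₃ = 26.8 × (1020.0/600.0)^0.3390 = 26.8 × 1.1971 = 32.0817 m/s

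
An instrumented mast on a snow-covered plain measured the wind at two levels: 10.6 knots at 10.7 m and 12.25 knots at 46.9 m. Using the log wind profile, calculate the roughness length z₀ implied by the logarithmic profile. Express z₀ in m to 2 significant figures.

z₀ ≈ 0.00081 m

Log law: V(z) ∝ ln(z/z₀). With r = V₁/V₂ = 10.6/12.25 = 0.86531,
r · ln(z₂/z₀) = ln(z₁/z₀) ⇒ ln z₀ = (ln z₁ − r·ln z₂)/(1 − r)
ln z₀ = (2.37024 − 0.86531×3.84802) / 0.13469 = -7.1233
z₀ = exp(-7.1233) = 0.0008061 m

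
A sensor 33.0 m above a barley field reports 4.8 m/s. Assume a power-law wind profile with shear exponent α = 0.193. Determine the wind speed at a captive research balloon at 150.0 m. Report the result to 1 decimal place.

6.4 m/s

Power-law profile: V₂ = V₁ · (z₂/z₁)^α
V₂ = 4.8 × (150.0/33.0)^0.193 = 4.8 × (4.5455)^0.193
    = 4.8 × 1.3394 = 6.4292 m/s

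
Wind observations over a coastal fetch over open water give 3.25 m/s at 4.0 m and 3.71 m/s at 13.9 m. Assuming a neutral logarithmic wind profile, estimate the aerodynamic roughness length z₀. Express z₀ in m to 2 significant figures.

z₀ ≈ 0.00060 m

Log law: V(z) ∝ ln(z/z₀). With r = V₁/V₂ = 3.25/3.71 = 0.87601,
r · ln(z₂/z₀) = ln(z₁/z₀) ⇒ ln z₀ = (ln z₁ − r·ln z₂)/(1 − r)
ln z₀ = (1.38629 − 0.87601×2.63189) / 0.12399 = -7.4141
z₀ = exp(-7.4141) = 0.0006027 m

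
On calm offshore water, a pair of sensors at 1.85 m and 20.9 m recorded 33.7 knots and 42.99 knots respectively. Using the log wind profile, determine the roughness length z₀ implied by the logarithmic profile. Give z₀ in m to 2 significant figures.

Log law: V(z) ∝ ln(z/z₀). With r = V₁/V₂ = 33.7/42.99 = 0.78390,
r · ln(z₂/z₀) = ln(z₁/z₀) ⇒ ln z₀ = (ln z₁ − r·ln z₂)/(1 − r)
ln z₀ = (0.61519 − 0.78390×3.03975) / 0.21610 = -8.1801
z₀ = exp(-8.1801) = 0.0002802 m

z₀ ≈ 0.00028 m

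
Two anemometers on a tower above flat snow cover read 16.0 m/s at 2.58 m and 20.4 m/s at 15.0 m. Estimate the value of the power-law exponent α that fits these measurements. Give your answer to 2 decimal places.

Power law: V₂/V₁ = (z₂/z₁)^α ⇒ α = ln(V₂/V₁) / ln(z₂/z₁)
α = ln(20.4/16.0) / ln(15.0/2.58) = ln(1.2750) / ln(5.8140)
  = 0.24295 / 1.76026 = 0.13802

α ≈ 0.14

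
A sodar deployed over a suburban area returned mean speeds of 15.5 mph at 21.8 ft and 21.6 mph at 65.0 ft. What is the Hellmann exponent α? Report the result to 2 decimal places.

α ≈ 0.30

Power law: V₂/V₁ = (z₂/z₁)^α ⇒ α = ln(V₂/V₁) / ln(z₂/z₁)
α = ln(21.6/15.5) / ln(65.0/21.8) = ln(1.3935) / ln(2.9817)
  = 0.33185 / 1.09248 = 0.30376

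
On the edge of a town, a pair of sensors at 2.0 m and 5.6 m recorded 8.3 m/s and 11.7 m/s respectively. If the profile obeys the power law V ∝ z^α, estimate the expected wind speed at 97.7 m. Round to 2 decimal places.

30.36 m/s

First find α: α = ln(V₂/V₁)/ln(z₂/z₁) = ln(11.7/8.3)/ln(5.6/2.0) = 0.34333/1.02962 = 0.3335
Extrapolate from 5.6 m to 97.7 m: V₃ = 11.7 × (97.7/5.6)^0.3335 = 11.7 × 2.5945 = 30.3558 m/s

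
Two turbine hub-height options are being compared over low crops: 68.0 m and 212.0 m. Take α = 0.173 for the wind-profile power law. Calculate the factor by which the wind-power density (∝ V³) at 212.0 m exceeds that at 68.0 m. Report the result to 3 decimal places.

Speed ratio: V_B/V_A = (z_B/z_A)^α = (212.0/68.0)^0.173 = (3.1176)^0.173 = 1.21740
Power-density ratio: P_B/P_A = (V_B/V_A)³ = (1.21740)³ = 1.80425

1.804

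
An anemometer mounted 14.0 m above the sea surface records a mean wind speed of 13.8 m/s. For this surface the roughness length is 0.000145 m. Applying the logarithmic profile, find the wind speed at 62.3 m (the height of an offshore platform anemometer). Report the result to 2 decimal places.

Log law: V(z) ∝ ln(z/z₀), so V₂/V₁ = ln(z₂/z₀) / ln(z₁/z₀).
ln(62.3/0.000145) = 12.9707, ln(14.0/0.000145) = 11.4778
V₂ = 13.8 × 12.9707/11.4778 = 13.8 × 1.1301 = 15.5949 m/s

15.59 m/s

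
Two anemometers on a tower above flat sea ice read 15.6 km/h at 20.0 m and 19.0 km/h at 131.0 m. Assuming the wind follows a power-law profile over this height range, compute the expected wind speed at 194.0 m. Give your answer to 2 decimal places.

First find α: α = ln(V₂/V₁)/ln(z₂/z₁) = ln(19.0/15.6)/ln(131.0/20.0) = 0.19717/1.87947 = 0.1049
Extrapolate from 131.0 m to 194.0 m: V₃ = 19.0 × (194.0/131.0)^0.1049 = 19.0 × 1.0421 = 19.7990 km/h

19.80 km/h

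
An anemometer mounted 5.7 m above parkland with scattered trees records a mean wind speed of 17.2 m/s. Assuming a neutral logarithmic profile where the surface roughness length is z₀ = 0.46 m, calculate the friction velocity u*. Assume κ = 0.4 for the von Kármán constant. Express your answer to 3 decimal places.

Log law: V(z) = (u*/κ) · ln(z/z₀) ⇒ u* = κ · V / ln(z/z₀)
u* = 0.4 × 17.2 / ln(5.7/0.46) = 0.4 × 17.2 / 2.5170
   = 6.8800 / 2.5170 = 2.7334 m/s

u* ≈ 2.733 m/s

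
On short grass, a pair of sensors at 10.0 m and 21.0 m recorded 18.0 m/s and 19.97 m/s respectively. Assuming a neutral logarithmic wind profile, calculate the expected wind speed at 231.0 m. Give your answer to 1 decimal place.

26.3 m/s

Log law: V ∝ ln(z/z₀). From the pair, with r = V₁/V₂ = 0.90135,
ln z₀ = (ln z₁ − r·ln z₂)/(1 − r) = (2.3026 − 0.90135×3.0445)/0.09865 = -4.4765 → z₀ = 0.01137 m
V₃ = V₁ · ln(z₃/z₀)/ln(z₁/z₀) = 18.0 × 9.9190/6.7791 = 26.3369 m/s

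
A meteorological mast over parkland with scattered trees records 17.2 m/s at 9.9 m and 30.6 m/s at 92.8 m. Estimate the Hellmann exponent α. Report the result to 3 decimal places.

Power law: V₂/V₁ = (z₂/z₁)^α ⇒ α = ln(V₂/V₁) / ln(z₂/z₁)
α = ln(30.6/17.2) / ln(92.8/9.9) = ln(1.7791) / ln(9.3737)
  = 0.57609 / 2.23791 = 0.25742

α ≈ 0.257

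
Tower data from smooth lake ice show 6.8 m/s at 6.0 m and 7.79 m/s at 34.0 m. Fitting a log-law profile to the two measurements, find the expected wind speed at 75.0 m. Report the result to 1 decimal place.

8.2 m/s

Log law: V ∝ ln(z/z₀). From the pair, with r = V₁/V₂ = 0.87291,
ln z₀ = (ln z₁ − r·ln z₂)/(1 − r) = (1.7918 − 0.87291×3.5264)/0.12709 = -10.1227 → z₀ = 0.00004016 m
V₃ = V₁ · ln(z₃/z₀)/ln(z₁/z₀) = 6.8 × 14.4402/11.9144 = 8.2415 m/s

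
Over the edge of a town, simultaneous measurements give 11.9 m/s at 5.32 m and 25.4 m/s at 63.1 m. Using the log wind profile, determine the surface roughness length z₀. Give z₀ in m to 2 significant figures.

z₀ ≈ 0.60 m

Log law: V(z) ∝ ln(z/z₀). With r = V₁/V₂ = 11.9/25.4 = 0.46850,
r · ln(z₂/z₀) = ln(z₁/z₀) ⇒ ln z₀ = (ln z₁ − r·ln z₂)/(1 − r)
ln z₀ = (1.67147 − 0.46850×4.14472) / 0.53150 = -0.5086
z₀ = exp(-0.5086) = 0.6013 m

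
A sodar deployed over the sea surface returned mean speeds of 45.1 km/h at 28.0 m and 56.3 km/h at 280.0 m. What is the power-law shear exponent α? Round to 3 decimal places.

Power law: V₂/V₁ = (z₂/z₁)^α ⇒ α = ln(V₂/V₁) / ln(z₂/z₁)
α = ln(56.3/45.1) / ln(280.0/28.0) = ln(1.2483) / ln(10.0000)
  = 0.22181 / 2.30259 = 0.09633

α ≈ 0.096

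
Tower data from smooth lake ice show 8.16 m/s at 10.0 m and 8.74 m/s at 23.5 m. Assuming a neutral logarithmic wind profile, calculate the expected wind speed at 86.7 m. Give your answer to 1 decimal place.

Log law: V ∝ ln(z/z₀). From the pair, with r = V₁/V₂ = 0.93364,
ln z₀ = (ln z₁ − r·ln z₂)/(1 − r) = (2.3026 − 0.93364×3.1570)/0.06636 = -9.7182 → z₀ = 0.00006018 m
V₃ = V₁ · ln(z₃/z₀)/ln(z₁/z₀) = 8.16 × 14.1806/12.0207 = 9.6262 m/s

9.6 m/s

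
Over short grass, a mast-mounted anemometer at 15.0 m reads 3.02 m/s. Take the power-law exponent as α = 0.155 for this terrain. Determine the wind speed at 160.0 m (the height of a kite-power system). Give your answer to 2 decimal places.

4.36 m/s

Power-law profile: V₂ = V₁ · (z₂/z₁)^α
V₂ = 3.02 × (160.0/15.0)^0.155 = 3.02 × (10.6667)^0.155
    = 3.02 × 1.4433 = 4.3586 m/s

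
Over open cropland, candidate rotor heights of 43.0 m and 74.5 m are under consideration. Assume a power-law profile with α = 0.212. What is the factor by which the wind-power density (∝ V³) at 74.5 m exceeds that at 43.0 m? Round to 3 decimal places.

Speed ratio: V_B/V_A = (z_B/z_A)^α = (74.5/43.0)^0.212 = (1.7326)^0.212 = 1.12357
Power-density ratio: P_B/P_A = (V_B/V_A)³ = (1.12357)³ = 1.41842

1.418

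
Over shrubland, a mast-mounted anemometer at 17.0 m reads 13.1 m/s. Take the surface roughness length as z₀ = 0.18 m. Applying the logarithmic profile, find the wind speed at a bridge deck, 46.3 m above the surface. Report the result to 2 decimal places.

Log law: V(z) ∝ ln(z/z₀), so V₂/V₁ = ln(z₂/z₀) / ln(z₁/z₀).
ln(46.3/0.18) = 5.5499, ln(17.0/0.18) = 4.5480
V₂ = 13.1 × 5.5499/4.5480 = 13.1 × 1.2203 = 15.9859 m/s

15.99 m/s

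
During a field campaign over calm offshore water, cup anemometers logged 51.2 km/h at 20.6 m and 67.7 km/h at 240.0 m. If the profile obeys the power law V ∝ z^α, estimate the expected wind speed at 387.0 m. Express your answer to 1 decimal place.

First find α: α = ln(V₂/V₁)/ln(z₂/z₁) = ln(67.7/51.2)/ln(240.0/20.6) = 0.27935/2.45535 = 0.1138
Extrapolate from 240.0 m to 387.0 m: V₃ = 67.7 × (387.0/240.0)^0.1138 = 67.7 × 1.0559 = 71.4819 km/h

71.5 km/h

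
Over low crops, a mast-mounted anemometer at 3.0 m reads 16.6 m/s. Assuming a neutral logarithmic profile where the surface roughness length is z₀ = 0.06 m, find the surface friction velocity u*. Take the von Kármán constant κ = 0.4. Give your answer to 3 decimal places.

Log law: V(z) = (u*/κ) · ln(z/z₀) ⇒ u* = κ · V / ln(z/z₀)
u* = 0.4 × 16.6 / ln(3.0/0.06) = 0.4 × 16.6 / 3.9120
   = 6.6400 / 3.9120 = 1.6973 m/s

u* ≈ 1.697 m/s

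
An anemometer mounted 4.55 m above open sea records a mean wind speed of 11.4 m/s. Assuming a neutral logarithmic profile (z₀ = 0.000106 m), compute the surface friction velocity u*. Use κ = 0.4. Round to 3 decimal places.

Log law: V(z) = (u*/κ) · ln(z/z₀) ⇒ u* = κ · V / ln(z/z₀)
u* = 0.4 × 11.4 / ln(4.55/0.000106) = 0.4 × 11.4 / 10.6672
   = 4.5600 / 10.6672 = 0.4275 m/s

u* ≈ 0.427 m/s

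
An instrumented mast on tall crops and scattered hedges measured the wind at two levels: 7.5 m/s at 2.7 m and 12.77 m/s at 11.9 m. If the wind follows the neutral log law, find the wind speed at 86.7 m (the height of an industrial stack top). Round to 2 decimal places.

Log law: V ∝ ln(z/z₀). From the pair, with r = V₁/V₂ = 0.58731,
ln z₀ = (ln z₁ − r·ln z₂)/(1 − r) = (0.9933 − 0.58731×2.4765)/0.41269 = -1.1177 → z₀ = 0.3270 m
V₃ = V₁ · ln(z₃/z₀)/ln(z₁/z₀) = 7.5 × 5.5801/2.1109 = 19.8258 m/s

19.83 m/s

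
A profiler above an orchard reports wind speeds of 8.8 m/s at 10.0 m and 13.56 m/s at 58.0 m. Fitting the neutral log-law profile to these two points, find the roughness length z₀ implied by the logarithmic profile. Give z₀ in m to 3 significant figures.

z₀ ≈ 0.388 m

Log law: V(z) ∝ ln(z/z₀). With r = V₁/V₂ = 8.8/13.56 = 0.64897,
r · ln(z₂/z₀) = ln(z₁/z₀) ⇒ ln z₀ = (ln z₁ − r·ln z₂)/(1 − r)
ln z₀ = (2.30259 − 0.64897×4.06044) / 0.35103 = -0.9472
z₀ = exp(-0.9472) = 0.3878 m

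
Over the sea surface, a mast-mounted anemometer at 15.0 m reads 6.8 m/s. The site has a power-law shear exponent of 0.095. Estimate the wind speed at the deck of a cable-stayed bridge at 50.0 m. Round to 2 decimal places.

7.62 m/s

Power-law profile: V₂ = V₁ · (z₂/z₁)^α
V₂ = 6.8 × (50.0/15.0)^0.095 = 6.8 × (3.3333)^0.095
    = 6.8 × 1.1212 = 7.6240 m/s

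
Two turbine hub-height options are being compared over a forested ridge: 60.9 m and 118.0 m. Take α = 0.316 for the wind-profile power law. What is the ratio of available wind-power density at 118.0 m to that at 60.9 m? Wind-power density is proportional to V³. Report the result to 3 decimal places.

1.872

Speed ratio: V_B/V_A = (z_B/z_A)^α = (118.0/60.9)^0.316 = (1.9376)^0.316 = 1.23247
Power-density ratio: P_B/P_A = (V_B/V_A)³ = (1.23247)³ = 1.87209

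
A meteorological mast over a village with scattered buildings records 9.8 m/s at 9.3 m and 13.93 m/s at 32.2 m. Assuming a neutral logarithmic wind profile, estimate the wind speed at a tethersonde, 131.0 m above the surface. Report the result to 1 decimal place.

18.6 m/s

Log law: V ∝ ln(z/z₀). From the pair, with r = V₁/V₂ = 0.70352,
ln z₀ = (ln z₁ − r·ln z₂)/(1 − r) = (2.2300 − 0.70352×3.4720)/0.29648 = -0.7170 → z₀ = 0.4882 m
V₃ = V₁ · ln(z₃/z₀)/ln(z₁/z₀) = 9.8 × 5.5922/2.9470 = 18.5963 m/s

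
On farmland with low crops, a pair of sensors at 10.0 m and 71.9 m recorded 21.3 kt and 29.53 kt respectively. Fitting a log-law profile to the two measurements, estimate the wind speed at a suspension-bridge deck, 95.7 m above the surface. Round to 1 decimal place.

30.7 kt

Log law: V ∝ ln(z/z₀). From the pair, with r = V₁/V₂ = 0.72130,
ln z₀ = (ln z₁ − r·ln z₂)/(1 − r) = (2.3026 − 0.72130×4.2753)/0.27870 = -2.8029 → z₀ = 0.06063 m
V₃ = V₁ · ln(z₃/z₀)/ln(z₁/z₀) = 21.3 × 7.3641/5.1055 = 30.7229 kt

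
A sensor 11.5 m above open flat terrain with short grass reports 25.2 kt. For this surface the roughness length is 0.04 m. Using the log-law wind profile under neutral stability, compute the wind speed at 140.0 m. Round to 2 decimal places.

36.33 kt

Log law: V(z) ∝ ln(z/z₀), so V₂/V₁ = ln(z₂/z₀) / ln(z₁/z₀).
ln(140.0/0.04) = 8.1605, ln(11.5/0.04) = 5.6612
V₂ = 25.2 × 8.1605/5.6612 = 25.2 × 1.4415 = 36.3252 kt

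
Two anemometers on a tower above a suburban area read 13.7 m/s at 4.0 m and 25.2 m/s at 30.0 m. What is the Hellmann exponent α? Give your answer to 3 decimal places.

Power law: V₂/V₁ = (z₂/z₁)^α ⇒ α = ln(V₂/V₁) / ln(z₂/z₁)
α = ln(25.2/13.7) / ln(30.0/4.0) = ln(1.8394) / ln(7.5000)
  = 0.60945 / 2.01490 = 0.30247

α ≈ 0.302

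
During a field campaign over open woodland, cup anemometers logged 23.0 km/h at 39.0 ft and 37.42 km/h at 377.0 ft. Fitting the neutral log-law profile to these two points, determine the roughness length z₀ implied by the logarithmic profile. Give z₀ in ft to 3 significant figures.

z₀ ≈ 1.05 ft

Log law: V(z) ∝ ln(z/z₀). With r = V₁/V₂ = 23.0/37.42 = 0.61464,
r · ln(z₂/z₀) = ln(z₁/z₀) ⇒ ln z₀ = (ln z₁ − r·ln z₂)/(1 − r)
ln z₀ = (3.66356 − 0.61464×5.93225) / 0.38536 = 0.0450
z₀ = exp(0.0450) = 1.046 ft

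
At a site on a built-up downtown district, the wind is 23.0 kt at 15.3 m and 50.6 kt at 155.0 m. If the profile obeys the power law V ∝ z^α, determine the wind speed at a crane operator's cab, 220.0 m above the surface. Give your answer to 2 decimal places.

First find α: α = ln(V₂/V₁)/ln(z₂/z₁) = ln(50.6/23.0)/ln(155.0/15.3) = 0.78846/2.31557 = 0.3405
Extrapolate from 155.0 m to 220.0 m: V₃ = 50.6 × (220.0/155.0)^0.3405 = 50.6 × 1.1266 = 57.0083 kt

57.01 kt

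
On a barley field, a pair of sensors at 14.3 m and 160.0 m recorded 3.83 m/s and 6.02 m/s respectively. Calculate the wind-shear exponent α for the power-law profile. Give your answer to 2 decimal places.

Power law: V₂/V₁ = (z₂/z₁)^α ⇒ α = ln(V₂/V₁) / ln(z₂/z₁)
α = ln(6.02/3.83) / ln(160.0/14.3) = ln(1.5718) / ln(11.1888)
  = 0.45222 / 2.41491 = 0.18726

α ≈ 0.19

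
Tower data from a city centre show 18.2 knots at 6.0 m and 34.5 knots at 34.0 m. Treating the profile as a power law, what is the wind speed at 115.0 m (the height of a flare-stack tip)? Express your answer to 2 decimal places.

54.07 knots

First find α: α = ln(V₂/V₁)/ln(z₂/z₁) = ln(34.5/18.2)/ln(34.0/6.0) = 0.63954/1.73460 = 0.3687
Extrapolate from 34.0 m to 115.0 m: V₃ = 34.5 × (115.0/34.0)^0.3687 = 34.5 × 1.5672 = 54.0679 knots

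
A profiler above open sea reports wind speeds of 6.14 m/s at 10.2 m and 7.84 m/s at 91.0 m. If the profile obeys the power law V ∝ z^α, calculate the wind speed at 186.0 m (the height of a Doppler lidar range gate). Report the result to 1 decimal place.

First find α: α = ln(V₂/V₁)/ln(z₂/z₁) = ln(7.84/6.14)/ln(91.0/10.2) = 0.24441/2.18847 = 0.1117
Extrapolate from 91.0 m to 186.0 m: V₃ = 7.84 × (186.0/91.0)^0.1117 = 7.84 × 1.0831 = 8.4916 m/s

8.5 m/s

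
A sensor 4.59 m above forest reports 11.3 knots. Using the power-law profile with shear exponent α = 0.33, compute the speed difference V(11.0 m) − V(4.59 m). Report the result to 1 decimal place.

Power law: V₂ = V₁ · (z₂/z₁)^α = 11.3 × (2.3965)^0.33 = 15.0779 knots
ΔV = 15.0779 − 11.3 = 3.7779 knots

3.8 knots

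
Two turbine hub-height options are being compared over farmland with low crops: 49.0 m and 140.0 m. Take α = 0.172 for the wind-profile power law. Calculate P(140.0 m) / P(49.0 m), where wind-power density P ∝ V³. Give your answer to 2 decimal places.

Speed ratio: V_B/V_A = (z_B/z_A)^α = (140.0/49.0)^0.172 = (2.8571)^0.172 = 1.19790
Power-density ratio: P_B/P_A = (V_B/V_A)³ = (1.19790)³ = 1.71894

1.72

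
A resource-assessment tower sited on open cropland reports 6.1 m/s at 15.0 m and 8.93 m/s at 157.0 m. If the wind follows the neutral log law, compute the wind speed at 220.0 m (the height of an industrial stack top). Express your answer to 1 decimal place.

Log law: V ∝ ln(z/z₀). From the pair, with r = V₁/V₂ = 0.68309,
ln z₀ = (ln z₁ − r·ln z₂)/(1 − r) = (2.7081 − 0.68309×5.0562)/0.31691 = -2.3534 → z₀ = 0.09504 m
V₃ = V₁ · ln(z₃/z₀)/ln(z₁/z₀) = 6.1 × 7.7471/5.0615 = 9.3366 m/s

9.3 m/s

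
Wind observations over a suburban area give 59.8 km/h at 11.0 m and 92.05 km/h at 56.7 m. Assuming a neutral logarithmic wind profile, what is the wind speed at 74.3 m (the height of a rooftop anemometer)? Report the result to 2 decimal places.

Log law: V ∝ ln(z/z₀). From the pair, with r = V₁/V₂ = 0.64965,
ln z₀ = (ln z₁ − r·ln z₂)/(1 − r) = (2.3979 − 0.64965×4.0378)/0.35035 = -0.6429 → z₀ = 0.5258 m
V₃ = V₁ · ln(z₃/z₀)/ln(z₁/z₀) = 59.8 × 4.9510/3.0408 = 97.3665 km/h

97.37 km/h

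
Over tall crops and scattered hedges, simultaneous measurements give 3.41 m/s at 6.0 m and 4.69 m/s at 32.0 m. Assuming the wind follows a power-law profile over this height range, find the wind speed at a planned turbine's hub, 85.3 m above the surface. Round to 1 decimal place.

5.7 m/s

First find α: α = ln(V₂/V₁)/ln(z₂/z₁) = ln(4.69/3.41)/ln(32.0/6.0) = 0.31872/1.67398 = 0.1904
Extrapolate from 32.0 m to 85.3 m: V₃ = 4.69 × (85.3/32.0)^0.1904 = 4.69 × 1.2052 = 5.6525 m/s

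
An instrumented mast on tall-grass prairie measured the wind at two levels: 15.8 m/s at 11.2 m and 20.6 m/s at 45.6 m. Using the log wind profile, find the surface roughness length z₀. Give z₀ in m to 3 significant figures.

Log law: V(z) ∝ ln(z/z₀). With r = V₁/V₂ = 15.8/20.6 = 0.76699,
r · ln(z₂/z₀) = ln(z₁/z₀) ⇒ ln z₀ = (ln z₁ − r·ln z₂)/(1 − r)
ln z₀ = (2.41591 − 0.76699×3.81991) / 0.23301 = -2.2056
z₀ = exp(-2.2056) = 0.1102 m

z₀ ≈ 0.110 m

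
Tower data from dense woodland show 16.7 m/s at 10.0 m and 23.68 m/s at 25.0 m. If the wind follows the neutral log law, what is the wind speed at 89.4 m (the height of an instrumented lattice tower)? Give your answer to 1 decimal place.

Log law: V ∝ ln(z/z₀). From the pair, with r = V₁/V₂ = 0.70524,
ln z₀ = (ln z₁ − r·ln z₂)/(1 − r) = (2.3026 − 0.70524×3.2189)/0.29476 = 0.1103 → z₀ = 1.117 m
V₃ = V₁ · ln(z₃/z₀)/ln(z₁/z₀) = 16.7 × 4.3828/2.1923 = 33.3868 m/s

33.4 m/s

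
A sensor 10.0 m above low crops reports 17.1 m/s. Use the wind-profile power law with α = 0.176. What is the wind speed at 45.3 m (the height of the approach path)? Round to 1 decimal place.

22.3 m/s

Power-law profile: V₂ = V₁ · (z₂/z₁)^α
V₂ = 17.1 × (45.3/10.0)^0.176 = 17.1 × (4.5300)^0.176
    = 17.1 × 1.3046 = 22.3084 m/s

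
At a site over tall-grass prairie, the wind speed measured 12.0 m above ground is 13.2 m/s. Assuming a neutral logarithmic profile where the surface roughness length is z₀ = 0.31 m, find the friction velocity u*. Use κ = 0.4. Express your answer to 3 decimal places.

Log law: V(z) = (u*/κ) · ln(z/z₀) ⇒ u* = κ · V / ln(z/z₀)
u* = 0.4 × 13.2 / ln(12.0/0.31) = 0.4 × 13.2 / 3.6561
   = 5.2800 / 3.6561 = 1.4442 m/s

u* ≈ 1.444 m/s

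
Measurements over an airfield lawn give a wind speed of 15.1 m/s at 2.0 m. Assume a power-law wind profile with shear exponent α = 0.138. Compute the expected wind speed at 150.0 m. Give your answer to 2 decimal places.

Power-law profile: V₂ = V₁ · (z₂/z₁)^α
V₂ = 15.1 × (150.0/2.0)^0.138 = 15.1 × (75.0000)^0.138
    = 15.1 × 1.8145 = 27.3990 m/s

27.40 m/s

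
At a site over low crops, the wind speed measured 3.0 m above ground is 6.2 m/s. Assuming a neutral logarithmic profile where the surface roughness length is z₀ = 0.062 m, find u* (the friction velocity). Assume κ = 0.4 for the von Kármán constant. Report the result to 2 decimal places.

Log law: V(z) = (u*/κ) · ln(z/z₀) ⇒ u* = κ · V / ln(z/z₀)
u* = 0.4 × 6.2 / ln(3.0/0.062) = 0.4 × 6.2 / 3.8792
   = 2.4800 / 3.8792 = 0.6393 m/s

u* ≈ 0.64 m/s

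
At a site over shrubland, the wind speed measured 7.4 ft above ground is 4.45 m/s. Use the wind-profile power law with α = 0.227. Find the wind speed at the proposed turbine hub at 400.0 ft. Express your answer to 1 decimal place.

Power-law profile: V₂ = V₁ · (z₂/z₁)^α
V₂ = 4.45 × (400.0/7.4)^0.227 = 4.45 × (54.0541)^0.227
    = 4.45 × 2.4737 = 11.0081 m/s

11.0 m/s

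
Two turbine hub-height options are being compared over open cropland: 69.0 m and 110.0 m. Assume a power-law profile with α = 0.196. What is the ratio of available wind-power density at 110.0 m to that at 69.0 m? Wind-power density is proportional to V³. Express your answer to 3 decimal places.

Speed ratio: V_B/V_A = (z_B/z_A)^α = (110.0/69.0)^0.196 = (1.5942)^0.196 = 1.09572
Power-density ratio: P_B/P_A = (V_B/V_A)³ = (1.09572)³ = 1.31551

1.316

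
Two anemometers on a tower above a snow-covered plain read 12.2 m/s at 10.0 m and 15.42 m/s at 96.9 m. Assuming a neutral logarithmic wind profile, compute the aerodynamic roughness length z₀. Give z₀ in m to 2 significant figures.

z₀ ≈ 0.0018 m

Log law: V(z) ∝ ln(z/z₀). With r = V₁/V₂ = 12.2/15.42 = 0.79118,
r · ln(z₂/z₀) = ln(z₁/z₀) ⇒ ln z₀ = (ln z₁ − r·ln z₂)/(1 − r)
ln z₀ = (2.30259 − 0.79118×4.57368) / 0.20882 = -6.3022
z₀ = exp(-6.3022) = 0.001832 m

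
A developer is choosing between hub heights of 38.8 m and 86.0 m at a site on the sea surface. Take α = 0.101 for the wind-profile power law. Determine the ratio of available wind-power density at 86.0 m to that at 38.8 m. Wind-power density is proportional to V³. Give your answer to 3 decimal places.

1.273

Speed ratio: V_B/V_A = (z_B/z_A)^α = (86.0/38.8)^0.101 = (2.2165)^0.101 = 1.08371
Power-density ratio: P_B/P_A = (V_B/V_A)³ = (1.08371)³ = 1.27273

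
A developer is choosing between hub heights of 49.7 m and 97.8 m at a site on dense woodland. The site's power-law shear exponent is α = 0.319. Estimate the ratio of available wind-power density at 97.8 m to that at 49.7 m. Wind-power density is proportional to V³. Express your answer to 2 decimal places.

Speed ratio: V_B/V_A = (z_B/z_A)^α = (97.8/49.7)^0.319 = (1.9678)^0.319 = 1.24102
Power-density ratio: P_B/P_A = (V_B/V_A)³ = (1.24102)³ = 1.91135

1.91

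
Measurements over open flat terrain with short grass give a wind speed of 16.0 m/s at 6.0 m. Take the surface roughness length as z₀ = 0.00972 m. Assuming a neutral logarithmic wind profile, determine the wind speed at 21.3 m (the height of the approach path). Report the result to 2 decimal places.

Log law: V(z) ∝ ln(z/z₀), so V₂/V₁ = ln(z₂/z₀) / ln(z₁/z₀).
ln(21.3/0.00972) = 7.6923, ln(6.0/0.00972) = 6.4253
V₂ = 16.0 × 7.6923/6.4253 = 16.0 × 1.1972 = 19.1549 m/s

19.15 m/s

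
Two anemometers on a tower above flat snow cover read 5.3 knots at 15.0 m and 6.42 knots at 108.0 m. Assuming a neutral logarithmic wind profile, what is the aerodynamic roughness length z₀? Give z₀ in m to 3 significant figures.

z₀ ≈ 0.00132 m

Log law: V(z) ∝ ln(z/z₀). With r = V₁/V₂ = 5.3/6.42 = 0.82555,
r · ln(z₂/z₀) = ln(z₁/z₀) ⇒ ln z₀ = (ln z₁ − r·ln z₂)/(1 − r)
ln z₀ = (2.70805 − 0.82555×4.68213) / 0.17445 = -6.6336
z₀ = exp(-6.6336) = 0.001315 m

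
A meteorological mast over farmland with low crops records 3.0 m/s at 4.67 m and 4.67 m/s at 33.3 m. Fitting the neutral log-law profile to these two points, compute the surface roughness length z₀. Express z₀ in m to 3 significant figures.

Log law: V(z) ∝ ln(z/z₀). With r = V₁/V₂ = 3.0/4.67 = 0.64240,
r · ln(z₂/z₀) = ln(z₁/z₀) ⇒ ln z₀ = (ln z₁ − r·ln z₂)/(1 − r)
ln z₀ = (1.54116 − 0.64240×3.50556) / 0.35760 = -1.9877
z₀ = exp(-1.9877) = 0.1370 m

z₀ ≈ 0.137 m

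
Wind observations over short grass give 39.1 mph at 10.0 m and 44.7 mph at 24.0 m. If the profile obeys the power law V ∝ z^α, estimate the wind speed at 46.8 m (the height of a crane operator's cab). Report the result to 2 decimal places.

49.51 mph

First find α: α = ln(V₂/V₁)/ln(z₂/z₁) = ln(44.7/39.1)/ln(24.0/10.0) = 0.13385/0.87547 = 0.1529
Extrapolate from 24.0 m to 46.8 m: V₃ = 44.7 × (46.8/24.0)^0.1529 = 44.7 × 1.1075 = 49.5052 mph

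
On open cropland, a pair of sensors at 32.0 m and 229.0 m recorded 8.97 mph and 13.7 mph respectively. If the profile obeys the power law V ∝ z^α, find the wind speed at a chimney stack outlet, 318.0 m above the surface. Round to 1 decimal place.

First find α: α = ln(V₂/V₁)/ln(z₂/z₁) = ln(13.7/8.97)/ln(229.0/32.0) = 0.42351/1.96799 = 0.2152
Extrapolate from 229.0 m to 318.0 m: V₃ = 13.7 × (318.0/229.0)^0.2152 = 13.7 × 1.0732 = 14.7030 mph

14.7 mph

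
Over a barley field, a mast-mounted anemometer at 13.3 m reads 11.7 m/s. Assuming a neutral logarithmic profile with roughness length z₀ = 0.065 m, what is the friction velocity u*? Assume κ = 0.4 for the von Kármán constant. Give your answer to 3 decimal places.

Log law: V(z) = (u*/κ) · ln(z/z₀) ⇒ u* = κ · V / ln(z/z₀)
u* = 0.4 × 11.7 / ln(13.3/0.065) = 0.4 × 11.7 / 5.3211
   = 4.6800 / 5.3211 = 0.8795 m/s

u* ≈ 0.880 m/s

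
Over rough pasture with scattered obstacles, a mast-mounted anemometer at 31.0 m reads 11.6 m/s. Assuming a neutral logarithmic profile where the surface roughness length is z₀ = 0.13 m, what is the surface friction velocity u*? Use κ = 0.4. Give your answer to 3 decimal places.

u* ≈ 0.848 m/s

Log law: V(z) = (u*/κ) · ln(z/z₀) ⇒ u* = κ · V / ln(z/z₀)
u* = 0.4 × 11.6 / ln(31.0/0.13) = 0.4 × 11.6 / 5.4742
   = 4.6400 / 5.4742 = 0.8476 m/s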